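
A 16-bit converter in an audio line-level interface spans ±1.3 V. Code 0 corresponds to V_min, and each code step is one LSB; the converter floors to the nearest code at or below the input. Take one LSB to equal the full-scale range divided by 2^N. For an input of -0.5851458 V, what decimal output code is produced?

18018

The full-scale span is 1.3 − (-1.3) = 2.6 V. LSB = 2.6 V / 2^16 ≈ 39.67 µV.
V_in − V_min = -0.5851458 − (-1.3) = 0.7148542 V.
Divide by LSB: 0.7148542 × 65536/2.6 = 18018.7249.
Truncating gives code 18018.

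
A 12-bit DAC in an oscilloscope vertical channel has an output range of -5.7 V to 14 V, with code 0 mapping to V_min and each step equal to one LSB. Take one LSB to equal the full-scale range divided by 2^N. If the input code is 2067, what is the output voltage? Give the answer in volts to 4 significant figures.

4.241 V

Range = 14 − (-5.7) = 19.7 V. LSB = 19.7 V / 2^12.
V_out = V_min + code × LSB = -5.7 V + 2067 × 19.7 V / 4096
      = -5.7 + 9.94138 = 4.24138 V.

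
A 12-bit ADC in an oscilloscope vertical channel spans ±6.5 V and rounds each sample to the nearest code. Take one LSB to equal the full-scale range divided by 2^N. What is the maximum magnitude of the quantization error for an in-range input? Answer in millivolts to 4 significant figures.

Range = 6.5 − (-6.5) = 13 V.
LSB = 13 V ÷ 2^12 = 13/4096 V = 3.17383 mV.
A rounding quantizer has |error| ≤ LSB/2 = 1.587 mV.

1.587 mV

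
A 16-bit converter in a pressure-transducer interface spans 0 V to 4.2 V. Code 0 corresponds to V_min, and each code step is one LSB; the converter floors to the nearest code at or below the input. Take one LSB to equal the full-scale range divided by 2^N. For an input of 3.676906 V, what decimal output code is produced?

57373

V_FS = 4.2 V. LSB = 4.2 V / 2^16 ≈ 64.09 µV.
code = ⌊(V_in − V_min)/LSB⌋ = ⌊(V_in − V_min) × 2^16 / range⌋
     = ⌊(3.676906 − (0)) × 65536 / 4.2⌋ = ⌊3.676906 × 65536/4.2⌋
     = ⌊57373.741⌋ = 57373.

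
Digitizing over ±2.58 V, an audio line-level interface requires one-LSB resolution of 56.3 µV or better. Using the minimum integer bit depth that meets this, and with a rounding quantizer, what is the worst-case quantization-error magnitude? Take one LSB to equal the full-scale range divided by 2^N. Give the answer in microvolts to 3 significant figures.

Range = 2.58 − (-2.58) = 5.16 V.
Levels needed ≥ 5.16/56.3 µV = 91650. 2^17 = 131072 suffices, so N_min = 17.
LSB = 5.16 V ÷ 2^17 = 5.16/131072 V = 39.368 µV.
Max error for round-to-nearest is LSB/2 = 19.7 µV.

19.7 µV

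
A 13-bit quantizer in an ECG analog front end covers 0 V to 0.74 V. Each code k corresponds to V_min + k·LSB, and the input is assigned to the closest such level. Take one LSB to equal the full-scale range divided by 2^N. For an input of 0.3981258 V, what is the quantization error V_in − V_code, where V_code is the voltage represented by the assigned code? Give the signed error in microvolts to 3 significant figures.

+32.5 µV

Range is 0.74 V. LSB = 0.74 V / 2^13 ≈ 90.33 µV.
Position in LSBs: (0.3981258 − (0)) × 8192/0.74 = 4407.3602; rounding gives k = 4407.
V_code = 0 + (4407/8192) × 0.74 = 0.3980932617 V.
Error = V_in − V_code = 0.3981258 − (0.3980932617) = +32.5 µV.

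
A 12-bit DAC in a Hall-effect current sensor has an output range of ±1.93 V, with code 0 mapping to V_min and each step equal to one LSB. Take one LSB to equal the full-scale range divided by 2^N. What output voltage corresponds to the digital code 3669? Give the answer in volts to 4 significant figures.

Range = 1.93 − (-1.93) = 3.86 V. LSB = 3.86 V / 2^12.
V_out = -1.93 + 3669 × (3.86/4096) V
      = -1.93 + 3.45760 = 1.52760 V.

1.528 V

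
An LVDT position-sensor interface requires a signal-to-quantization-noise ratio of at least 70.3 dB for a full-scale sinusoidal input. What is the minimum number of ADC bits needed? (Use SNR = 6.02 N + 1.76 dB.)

12 bits

Required N = ⌈(70.3 − 1.76)/6.02⌉ = ⌈11.385⌉ = 12.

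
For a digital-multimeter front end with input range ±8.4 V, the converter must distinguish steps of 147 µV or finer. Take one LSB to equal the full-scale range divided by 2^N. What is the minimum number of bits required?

Full-scale range = 8.4 V − (-8.4 V) = 16.8 V.
16.8 V / 147 µV = 114300. Since 2^16 = 65536 and 2^17 = 131072, N = 17.

17 bits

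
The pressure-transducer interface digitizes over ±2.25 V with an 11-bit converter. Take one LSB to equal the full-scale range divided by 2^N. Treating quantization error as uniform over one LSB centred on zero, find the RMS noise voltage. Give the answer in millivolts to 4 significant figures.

Full-scale range = 2.25 V − (-2.25 V) = 4.5 V.
LSB = 4.5 V / 2^11 = 2.19727 mV.
For a uniform distribution on [−LSB/2, +LSB/2], V_rms = LSB/√12 = 2.19727 mV/3.4641 = 0.6343 mV.

0.6343 mV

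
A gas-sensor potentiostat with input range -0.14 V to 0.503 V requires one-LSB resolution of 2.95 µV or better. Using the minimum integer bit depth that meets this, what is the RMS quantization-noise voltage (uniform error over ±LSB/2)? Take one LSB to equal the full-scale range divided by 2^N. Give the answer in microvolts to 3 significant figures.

Span: 0.503 V − (-0.14 V) = 0.643 V.
Required number of levels: 0.643/2.95 µV = 217970; smallest N with 2^N ≥ that is 18.
LSB = 0.643 V ÷ 2^18 = 0.643/262144 V = 2.4529 µV.
RMS noise = LSB/√12 = 0.708 µV.

0.708 µV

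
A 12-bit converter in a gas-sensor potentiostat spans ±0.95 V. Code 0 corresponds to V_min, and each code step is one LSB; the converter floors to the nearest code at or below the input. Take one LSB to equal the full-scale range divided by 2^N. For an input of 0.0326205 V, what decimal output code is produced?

2118

Full-scale range = 0.95 V − (-0.95 V) = 1.9 V. LSB = 1.9 V / 2^12 ≈ 463.9 µV.
code = ⌊(V_in − V_min)/LSB⌋ = ⌊(V_in − V_min) × 2^12 / range⌋
     = ⌊(0.0326205 − (-0.95)) × 4096 / 1.9⌋ = ⌊0.9826205 × 4096/1.9⌋
     = ⌊2118.323⌋ = 2118.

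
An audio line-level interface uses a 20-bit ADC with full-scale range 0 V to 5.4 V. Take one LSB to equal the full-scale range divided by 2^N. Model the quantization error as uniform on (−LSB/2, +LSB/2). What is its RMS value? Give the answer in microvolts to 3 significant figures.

Range is 5.4 V.
LSB = 5.4 V ÷ 2^20 = 5.4/1048576 V = 5.1498 µV.
σ_q = LSB/√12 = 5.1498 µV/3.4641 = 1.49 µV.

1.49 µV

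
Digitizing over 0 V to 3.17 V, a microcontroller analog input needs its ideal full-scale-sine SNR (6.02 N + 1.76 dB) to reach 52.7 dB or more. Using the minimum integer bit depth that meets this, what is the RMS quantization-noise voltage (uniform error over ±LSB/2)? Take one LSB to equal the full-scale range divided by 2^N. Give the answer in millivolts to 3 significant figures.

Full-scale range = 3.17 V.
Required N = ⌈(52.7 − 1.76)/6.02⌉ = ⌈8.462⌉ = 9.
LSB = 3.17 V / 2^9 = 6.1914 mV.
RMS noise = LSB/√12 = 1.79 mV.

1.79 mV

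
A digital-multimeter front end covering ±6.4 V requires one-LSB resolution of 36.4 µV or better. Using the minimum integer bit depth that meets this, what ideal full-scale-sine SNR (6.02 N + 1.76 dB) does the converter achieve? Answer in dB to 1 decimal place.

116.1 dB

The full-scale span is 6.4 − (-6.4) = 12.8 V.
12.8 V / 36.4 µV = 351600. Since 2^18 = 262144 and 2^19 = 524288, N = 19.
Ideal SNR at N = 19: 6.02·19 + 1.76 = 116.1 dB.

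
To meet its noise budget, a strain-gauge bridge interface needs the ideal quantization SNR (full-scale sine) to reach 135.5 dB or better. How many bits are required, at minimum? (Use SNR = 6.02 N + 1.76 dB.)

23 bits

6.02 N + 1.76 ≥ 135.5 gives N ≥ 22.216, so the minimum integer is 23.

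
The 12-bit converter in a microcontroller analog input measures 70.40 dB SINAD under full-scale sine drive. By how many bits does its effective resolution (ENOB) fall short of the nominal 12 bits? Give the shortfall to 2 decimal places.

ENOB = (SINAD − 1.76)/6.02 = (70.40 − 1.76)/6.02 = 11.4020 bits.
Shortfall = 12 − 11.4020 = 0.5980 bits.

0.60 bits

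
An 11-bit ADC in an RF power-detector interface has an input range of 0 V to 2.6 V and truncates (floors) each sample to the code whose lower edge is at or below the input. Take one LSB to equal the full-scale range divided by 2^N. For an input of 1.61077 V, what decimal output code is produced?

Range is 2.6 V. LSB = 2.6 V / 2^11 ≈ 1.270 mV.
(V_in − V_min) × 2^11/range = (1.61077 − (0)) × 2048/2.6 = 1268.791.
Floor → code = 1268.

1268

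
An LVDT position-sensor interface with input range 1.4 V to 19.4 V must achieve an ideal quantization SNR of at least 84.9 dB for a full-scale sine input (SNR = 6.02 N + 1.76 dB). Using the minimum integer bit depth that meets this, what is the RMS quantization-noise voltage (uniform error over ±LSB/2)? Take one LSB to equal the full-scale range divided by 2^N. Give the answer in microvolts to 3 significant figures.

317 µV

Span: 19.4 V − (1.4 V) = 18 V.
N ≥ (84.9 − 1.76)/6.02 = 13.811 → N_min = 14.
LSB = 18 V / 2^14 = 1.0986 mV.
V_rms = LSB/√12 = 317 µV.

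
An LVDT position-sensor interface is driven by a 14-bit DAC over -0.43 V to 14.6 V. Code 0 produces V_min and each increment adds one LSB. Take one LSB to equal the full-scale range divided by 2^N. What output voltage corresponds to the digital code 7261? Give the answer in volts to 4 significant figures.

6.231 V

Full-scale range = 14.6 V − (-0.43 V) = 15.03 V. LSB = 15.03 V / 2^14.
V_out = V_min + code × LSB = -0.43 V + 7261 × 15.03 V / 16384
      = -0.43 + 6.66094 = 6.23094 V.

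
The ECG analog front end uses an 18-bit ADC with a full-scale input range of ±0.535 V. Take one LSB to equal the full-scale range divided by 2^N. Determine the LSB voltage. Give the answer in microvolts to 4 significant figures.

4.082 µV

Span: 0.535 V − (-0.535 V) = 1.07 V.
2^18 = 262144 levels.
LSB = 1.07 V / 2^18 = 4.082 µV.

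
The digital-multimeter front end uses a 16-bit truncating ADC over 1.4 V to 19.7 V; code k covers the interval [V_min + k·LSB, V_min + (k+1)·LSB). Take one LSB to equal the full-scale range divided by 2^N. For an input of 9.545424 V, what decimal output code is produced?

Range = 19.7 − (1.4) = 18.3 V. LSB = 18.3 V / 2^16 ≈ 279.2 µV.
(V_in − V_min) × 2^16/range = (9.545424 − (1.4)) × 65536/18.3 = 29170.410.
Floor → code = 29170.

29170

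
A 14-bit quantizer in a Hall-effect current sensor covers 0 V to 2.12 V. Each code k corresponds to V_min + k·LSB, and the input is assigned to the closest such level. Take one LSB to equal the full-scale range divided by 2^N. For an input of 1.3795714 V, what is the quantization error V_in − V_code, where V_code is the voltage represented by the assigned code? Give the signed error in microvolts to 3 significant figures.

V_FS = 2.12 V. LSB = 2.12 V / 2^14 ≈ 129.4 µV.
Position in LSBs: (1.3795714 − (0)) × 16384/2.12 = 10661.7443; rounding gives k = 10662.
V_code = 0 + (10662/16384) × 2.12 = 1.3796044922 V.
Error = V_in − V_code = 1.3795714 − (1.3796044922) = −33.1 µV.

−33.1 µV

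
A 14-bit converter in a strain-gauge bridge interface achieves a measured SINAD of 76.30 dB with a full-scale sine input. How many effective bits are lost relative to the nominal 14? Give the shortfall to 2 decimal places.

ENOB = (SINAD − 1.76)/6.02 = (76.30 − 1.76)/6.02 = 12.3821 bits.
Shortfall = 14 − 12.3821 = 1.6179 bits.

1.62 bits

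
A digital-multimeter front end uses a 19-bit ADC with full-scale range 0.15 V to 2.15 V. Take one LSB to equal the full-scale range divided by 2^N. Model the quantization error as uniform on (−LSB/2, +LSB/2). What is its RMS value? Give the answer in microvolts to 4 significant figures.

1.101 µV

Full-scale range = 2.15 V − (0.15 V) = 2 V.
LSB = 2 V / 2^19 = 3.81470 µV.
RMS of a uniform error over width LSB is LSB/√12 = 1.101 µV.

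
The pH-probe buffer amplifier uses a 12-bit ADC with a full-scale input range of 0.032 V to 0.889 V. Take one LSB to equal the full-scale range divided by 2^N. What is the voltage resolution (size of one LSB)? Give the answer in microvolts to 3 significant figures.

209 µV

The full-scale span is 0.889 − (0.032) = 0.857 V.
2^12 = 4096 levels.
LSB = 0.857 V / 2^12 = 209 µV.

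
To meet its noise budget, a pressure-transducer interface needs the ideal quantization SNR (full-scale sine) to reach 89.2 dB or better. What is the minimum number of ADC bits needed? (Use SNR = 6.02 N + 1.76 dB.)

Required N = ⌈(89.2 − 1.76)/6.02⌉ = ⌈14.525⌉ = 15.

15 bits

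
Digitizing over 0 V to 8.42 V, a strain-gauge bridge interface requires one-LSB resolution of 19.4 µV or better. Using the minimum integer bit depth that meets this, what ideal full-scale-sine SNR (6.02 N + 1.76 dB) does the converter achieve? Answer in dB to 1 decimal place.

Range is 8.42 V.
8.42 V / 19.4 µV = 434000. Since 2^18 = 262144 and 2^19 = 524288, N = 19.
SNR = 6.02 × 19 + 1.76 = 116.14 dB.

116.1 dB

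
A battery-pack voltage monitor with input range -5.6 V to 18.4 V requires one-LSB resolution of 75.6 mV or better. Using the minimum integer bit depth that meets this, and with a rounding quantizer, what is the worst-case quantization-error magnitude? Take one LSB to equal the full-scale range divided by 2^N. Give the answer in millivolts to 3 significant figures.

23.4 mV

Full-scale range = 18.4 V − (-5.6 V) = 24 V.
24 V / 75.6 mV = 317.5. Since 2^8 = 256 and 2^9 = 512, N = 9.
LSB = 24 V ÷ 2^9 = 24/512 V = 46.875 mV.
Half an LSB is 23.4 mV.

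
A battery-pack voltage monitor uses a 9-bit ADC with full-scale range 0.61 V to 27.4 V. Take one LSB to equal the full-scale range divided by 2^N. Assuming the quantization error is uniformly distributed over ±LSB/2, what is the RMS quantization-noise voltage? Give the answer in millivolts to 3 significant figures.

Range = 27.4 − (0.61) = 26.79 V.
One LSB is 26.79 V / 512 = 52.324 mV.
V_rms = LSB/√12 = 52.324 mV / √12 = 15.1 mV.

15.1 mV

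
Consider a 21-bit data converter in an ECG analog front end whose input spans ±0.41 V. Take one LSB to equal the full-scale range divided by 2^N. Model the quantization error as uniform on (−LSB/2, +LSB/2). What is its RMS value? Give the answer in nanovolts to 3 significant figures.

113 nV

Span: 0.41 V − (-0.41 V) = 0.82 V.
One LSB is 0.82 V / 2097152 = 391.01 nV.
V_rms = LSB/√12 = 391.01 nV / √12 = 113 nV.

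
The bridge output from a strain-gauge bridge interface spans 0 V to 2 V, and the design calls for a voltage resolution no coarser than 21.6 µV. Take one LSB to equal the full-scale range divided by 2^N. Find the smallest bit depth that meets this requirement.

Span = 2 V.
2 V / 21.6 µV = 92590. Since 2^16 = 65536 and 2^17 = 131072, N = 17.

17 bits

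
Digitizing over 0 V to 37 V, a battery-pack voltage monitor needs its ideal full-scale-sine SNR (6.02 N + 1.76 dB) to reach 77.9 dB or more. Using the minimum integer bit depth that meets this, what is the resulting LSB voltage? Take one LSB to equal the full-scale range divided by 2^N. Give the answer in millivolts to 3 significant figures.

4.52 mV

Range is 37 V.
Required N = ⌈(77.9 − 1.76)/6.02⌉ = ⌈12.648⌉ = 13.
Step size = 37/8192 V = 4.52 mV.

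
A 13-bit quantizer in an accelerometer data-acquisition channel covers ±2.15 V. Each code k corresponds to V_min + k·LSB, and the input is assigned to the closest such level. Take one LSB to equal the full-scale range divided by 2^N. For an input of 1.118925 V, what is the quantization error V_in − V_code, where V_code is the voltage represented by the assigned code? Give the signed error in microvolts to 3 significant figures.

Range = 2.15 − (-2.15) = 4.3 V. LSB = 4.3 V / 2^13 ≈ 0.5249 mV.
Position in LSBs: (1.118925 − (-2.15)) × 8192/4.3 = 6227.6822; rounding gives k = 6228.
V_code = V_min + k × range/2^13 = -2.15 + 6228 × 4.3/8192 = 1.119091797 V.
Error = V_in − V_code = 1.118925 − (1.119091797) = −167 µV.

−167 µV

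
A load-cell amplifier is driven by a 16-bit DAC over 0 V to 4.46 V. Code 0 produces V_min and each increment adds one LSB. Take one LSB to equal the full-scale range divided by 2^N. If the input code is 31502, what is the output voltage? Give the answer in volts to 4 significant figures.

Full-scale range = 4.46 V. LSB = 4.46 V / 2^16.
V_out = 0 + 31502 × (4.46/65536) V
      = 0 V + 2.14384 V = 2.14384 V.

2.144 V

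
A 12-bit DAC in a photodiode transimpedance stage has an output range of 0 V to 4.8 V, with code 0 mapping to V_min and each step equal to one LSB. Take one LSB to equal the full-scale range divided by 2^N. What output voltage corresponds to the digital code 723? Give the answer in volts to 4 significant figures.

Range is 4.8 V. LSB = 4.8 V / 2^12.
V_out = V_min + code × LSB = 0 V + 723 × 4.8 V / 4096
      = 0 V + 0.847266 V = 0.847266 V.

0.8473 V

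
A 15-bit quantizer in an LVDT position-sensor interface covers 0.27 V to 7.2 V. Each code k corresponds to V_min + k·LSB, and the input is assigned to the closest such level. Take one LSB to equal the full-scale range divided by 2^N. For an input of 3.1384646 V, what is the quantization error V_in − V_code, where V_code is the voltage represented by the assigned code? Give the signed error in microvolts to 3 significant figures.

+68.9 µV

Full-scale range = 7.2 V − (0.27 V) = 6.93 V. LSB = 6.93 V / 2^15 ≈ 211.5 µV.
Position in LSBs: (3.1384646 − (0.27)) × 32768/6.93 = 13563.3258; rounding gives k = 13563.
V_code = V_min + k × range/2^15 = 0.27 + 13563 × 6.93/32768 = 3.1383956909 V.
Error = V_in − V_code = 3.1384646 − (3.1383956909) = +68.9 µV.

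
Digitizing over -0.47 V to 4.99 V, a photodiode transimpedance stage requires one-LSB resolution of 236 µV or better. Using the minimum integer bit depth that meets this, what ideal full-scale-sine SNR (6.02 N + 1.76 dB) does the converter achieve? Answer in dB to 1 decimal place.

Full-scale range = 4.99 V − (-0.47 V) = 5.46 V.
Need 2^N ≥ 5.46 V / 236 µV = 23140 → N_min = 15.
SNR = 6.02 × 15 + 1.76 = 92.06 dB.

92.1 dB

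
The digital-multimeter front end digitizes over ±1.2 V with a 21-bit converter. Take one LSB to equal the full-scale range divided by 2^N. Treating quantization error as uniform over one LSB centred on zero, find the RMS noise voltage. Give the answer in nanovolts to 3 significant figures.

Span: 1.2 V − (-1.2 V) = 2.4 V.
One LSB is 2.4 V / 2097152 = 1.1444 µV.
σ_q = LSB/√12 = 1.1444 µV/3.4641 = 330 nV.

330 nV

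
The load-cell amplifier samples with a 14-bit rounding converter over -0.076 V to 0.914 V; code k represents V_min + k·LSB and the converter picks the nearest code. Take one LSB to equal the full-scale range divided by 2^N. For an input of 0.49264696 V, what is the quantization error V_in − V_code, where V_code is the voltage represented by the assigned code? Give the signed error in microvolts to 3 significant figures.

−10.9 µV

The full-scale span is 0.914 − (-0.076) = 0.99 V. LSB = 0.99 V / 2^14 ≈ 60.42 µV.
(0.49264696 − (-0.076)) / LSB = 0.56864696 × 16384/0.99 = 9410.8200. Nearest integer: k = 9411.
V_code = V_min + k × range/2^14 = -0.076 + 9411 × 0.99/16384 = 0.49265783691 V.
e = 0.49264696 − (0.49265783691) = −10.9 µV.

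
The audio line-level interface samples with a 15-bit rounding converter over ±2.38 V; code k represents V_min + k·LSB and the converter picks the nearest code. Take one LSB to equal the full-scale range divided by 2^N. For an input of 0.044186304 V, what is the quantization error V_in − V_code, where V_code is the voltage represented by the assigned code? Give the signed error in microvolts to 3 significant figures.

+26.1 µV

Span: 2.38 V − (-2.38 V) = 4.76 V. LSB = 4.76 V / 2^15 ≈ 145.3 µV.
(V_in − V_min)/LSB = (0.044186304 − (-2.38)) × 32768/4.76 = 16688.1800 → nearest code k = 16688.
V_code = -2.38 + (16688/32768) × 4.76 = 0.044160156250 V.
e = 0.044186304 − (0.044160156250) = +26.1 µV.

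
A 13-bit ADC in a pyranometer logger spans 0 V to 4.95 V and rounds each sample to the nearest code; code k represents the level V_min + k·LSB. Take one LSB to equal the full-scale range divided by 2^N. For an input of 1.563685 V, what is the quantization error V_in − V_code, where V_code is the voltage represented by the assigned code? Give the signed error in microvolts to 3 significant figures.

−109 µV

Span = 4.95 V. LSB = 4.95 V / 2^13 ≈ 0.6042 mV.
(1.563685 − (0)) / LSB = 1.563685 × 8192/4.95 = 2587.8197. Nearest integer: k = 2588.
V_code = V_min + k × range/2^13 = 0 + 2588 × 4.95/8192 = 1.563793945 V.
e = 1.563685 − (1.563793945) = −109 µV.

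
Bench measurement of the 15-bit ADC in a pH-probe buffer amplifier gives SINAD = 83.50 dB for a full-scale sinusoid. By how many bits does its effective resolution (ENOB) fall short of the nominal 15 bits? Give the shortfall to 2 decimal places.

N_eff = (83.50 − 1.76)/6.02 = 13.5781 bits.
Shortfall = 15 − 13.5781 = 1.4219 bits.

1.42 bits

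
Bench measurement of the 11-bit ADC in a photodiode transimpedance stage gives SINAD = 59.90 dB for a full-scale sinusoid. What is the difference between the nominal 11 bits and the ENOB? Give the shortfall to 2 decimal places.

Effective bits = (59.90 − 1.76)/6.02 = 9.6578.
11 − 9.6578 = 1.34 bits below nominal.

1.34 bits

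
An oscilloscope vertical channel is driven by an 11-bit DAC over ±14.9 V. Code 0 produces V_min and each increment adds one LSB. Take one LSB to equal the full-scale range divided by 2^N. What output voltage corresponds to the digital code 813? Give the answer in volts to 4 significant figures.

-3.070 V

Full-scale range = 14.9 V − (-14.9 V) = 29.8 V. LSB = 29.8 V / 2^11.
Output = V_min + (813/2048) × range = -14.9 + 0.396973 × 29.8 V
      = -14.9 V + 11.8298 V = -3.07021 V.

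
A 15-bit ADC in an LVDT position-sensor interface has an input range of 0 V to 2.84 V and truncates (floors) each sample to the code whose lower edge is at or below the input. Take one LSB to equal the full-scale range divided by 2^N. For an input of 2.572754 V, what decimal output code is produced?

29684

Span = 2.84 V. LSB = 2.84 V / 2^15 ≈ 86.67 µV.
(V_in − V_min) × 2^15/range = (2.572754 − (0)) × 32768/2.84 = 29684.508.
Floor → code = 29684.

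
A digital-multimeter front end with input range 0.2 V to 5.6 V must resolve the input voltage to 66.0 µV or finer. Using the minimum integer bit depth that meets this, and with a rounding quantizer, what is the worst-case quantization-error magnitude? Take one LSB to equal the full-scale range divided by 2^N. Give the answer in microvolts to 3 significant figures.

The full-scale span is 5.6 − (0.2) = 5.4 V.
Levels needed ≥ 5.4/66.0 µV = 81820. 2^17 = 131072 suffices, so N_min = 17.
LSB = 5.4 V / 2^17 = 41.199 µV.
Max error for round-to-nearest is LSB/2 = 20.6 µV.

20.6 µV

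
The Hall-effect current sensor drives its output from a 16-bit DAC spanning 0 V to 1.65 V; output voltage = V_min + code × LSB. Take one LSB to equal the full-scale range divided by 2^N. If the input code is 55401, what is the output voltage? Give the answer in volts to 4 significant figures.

1.395 V

Full-scale range = 1.65 V. LSB = 1.65 V / 2^16.
V_out = V_min + code × LSB = 0 V + 55401 × 1.65 V / 65536
      = 0 V + 1.39483 V = 1.39483 V.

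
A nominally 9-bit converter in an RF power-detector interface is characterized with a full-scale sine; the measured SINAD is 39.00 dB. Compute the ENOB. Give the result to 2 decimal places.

ENOB = (SINAD − 1.76) / 6.02 = (39.00 − 1.76) / 6.02 = 37.24 / 6.02 = 6.1860.

6.19 bits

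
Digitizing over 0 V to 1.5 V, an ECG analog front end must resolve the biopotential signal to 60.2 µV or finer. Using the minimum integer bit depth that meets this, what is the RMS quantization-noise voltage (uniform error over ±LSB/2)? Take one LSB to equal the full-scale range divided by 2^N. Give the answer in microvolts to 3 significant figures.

13.2 µV

Range is 1.5 V.
Need 2^N ≥ 1.5 V / 60.2 µV = 24920 → N_min = 15.
LSB = 1.5 V / 2^15 = 45.776 µV.
σ_q = LSB/√12 = 45.776 µV/3.4641 = 13.2 µV.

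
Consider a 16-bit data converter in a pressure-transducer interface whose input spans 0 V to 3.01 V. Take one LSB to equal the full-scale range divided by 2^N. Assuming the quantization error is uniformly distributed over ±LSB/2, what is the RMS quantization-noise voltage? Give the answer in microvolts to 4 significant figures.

13.26 µV

Full-scale range = 3.01 V.
LSB = 3.01 V / 2^16 = 45.9290 µV.
For a uniform distribution on [−LSB/2, +LSB/2], V_rms = LSB/√12 = 45.9290 µV/3.4641 = 13.26 µV.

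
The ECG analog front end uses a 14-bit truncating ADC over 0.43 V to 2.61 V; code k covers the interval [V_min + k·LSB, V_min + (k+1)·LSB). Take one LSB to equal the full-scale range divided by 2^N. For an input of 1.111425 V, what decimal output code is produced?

Full-scale range = 2.61 V − (0.43 V) = 2.18 V. LSB = 2.18 V / 2^14 ≈ 133.1 µV.
code = ⌊(V_in − V_min)/LSB⌋ = ⌊(V_in − V_min) × 2^14 / range⌋
     = ⌊(1.111425 − (0.43)) × 16384 / 2.18⌋ = ⌊0.681425 × 16384/2.18⌋
     = ⌊5121.315⌋ = 5121.

5121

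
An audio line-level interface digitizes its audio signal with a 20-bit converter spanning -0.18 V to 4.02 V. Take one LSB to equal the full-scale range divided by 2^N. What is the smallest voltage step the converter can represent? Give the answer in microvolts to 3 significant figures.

4.01 µV

The full-scale span is 4.02 − (-0.18) = 4.2 V.
2^20 = 1048576 levels.
LSB = 4.2 V ÷ 2^20 = 4.2/1048576 V = 4.01 µV.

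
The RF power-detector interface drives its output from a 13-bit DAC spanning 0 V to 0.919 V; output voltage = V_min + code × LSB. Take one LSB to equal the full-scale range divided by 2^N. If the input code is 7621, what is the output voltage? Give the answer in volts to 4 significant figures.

0.8549 V

Range is 0.919 V. LSB = 0.919 V / 2^13.
Output = V_min + (7621/8192) × range = 0 + 0.930298 × 0.919 V
      = 0 + 0.854944 = 0.854944 V.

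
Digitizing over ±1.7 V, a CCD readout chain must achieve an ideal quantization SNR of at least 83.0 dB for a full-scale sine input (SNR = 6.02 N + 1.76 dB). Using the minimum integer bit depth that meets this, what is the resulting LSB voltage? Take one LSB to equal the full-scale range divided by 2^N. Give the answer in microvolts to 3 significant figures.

Range = 1.7 − (-1.7) = 3.4 V.
Required N = ⌈(83.0 − 1.76)/6.02⌉ = ⌈13.495⌉ = 14.
LSB = 3.4 V ÷ 2^14 = 3.4/16384 V = 208 µV.

208 µV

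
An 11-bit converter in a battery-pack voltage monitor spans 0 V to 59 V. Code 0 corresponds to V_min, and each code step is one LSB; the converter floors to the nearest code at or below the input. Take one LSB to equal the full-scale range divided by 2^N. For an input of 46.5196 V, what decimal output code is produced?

1614

V_FS = 59 V. LSB = 59 V / 2^11 ≈ 28.81 mV.
V_in − V_min = 46.5196 − (0) = 46.5196 V.
Divide by LSB: 46.5196 × 2048/59 = 1614.7820.
Truncating gives code 1614.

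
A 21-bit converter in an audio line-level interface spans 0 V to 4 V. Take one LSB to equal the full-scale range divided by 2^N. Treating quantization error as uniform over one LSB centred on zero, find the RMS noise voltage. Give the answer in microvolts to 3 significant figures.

0.551 µV

Span = 4 V.
LSB = 4 V / 2^21 = 1.9073 µV.
σ_q = LSB/√12 = 1.9073 µV/3.4641 = 0.551 µV.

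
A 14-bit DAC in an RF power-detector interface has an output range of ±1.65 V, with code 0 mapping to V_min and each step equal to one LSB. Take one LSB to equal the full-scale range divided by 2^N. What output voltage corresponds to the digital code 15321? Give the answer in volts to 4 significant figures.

1.436 V

Full-scale range = 1.65 V − (-1.65 V) = 3.3 V. LSB = 3.3 V / 2^14.
V_out = -1.65 + 15321 × (3.3/16384) V
      = -1.65 V + 3.08589 V = 1.43589 V.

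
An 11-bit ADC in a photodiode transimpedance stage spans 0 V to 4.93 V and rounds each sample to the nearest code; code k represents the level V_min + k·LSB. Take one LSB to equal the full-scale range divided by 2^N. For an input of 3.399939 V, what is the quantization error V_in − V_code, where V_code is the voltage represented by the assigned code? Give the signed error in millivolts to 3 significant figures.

+0.935 mV

Full-scale range = 4.93 V. LSB = 4.93 V / 2^11 ≈ 2.407 mV.
Position in LSBs: (3.399939 − (0)) × 2048/4.93 = 1412.3885; rounding gives k = 1412.
V_code = 0 + (1412/2048) × 4.93 = 3.399003906 V.
Error = V_in − V_code = 3.399939 − (3.399003906) = +0.935 mV.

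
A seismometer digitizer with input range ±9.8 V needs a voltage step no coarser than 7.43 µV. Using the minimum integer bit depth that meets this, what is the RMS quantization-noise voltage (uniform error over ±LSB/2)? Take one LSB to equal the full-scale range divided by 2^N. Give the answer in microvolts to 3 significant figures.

1.35 µV

Range = 9.8 − (-9.8) = 19.6 V.
Need 2^N ≥ 19.6 V / 7.43 µV = 2.638e6 → N_min = 22.
LSB = 19.6 V / 2^22 = 4.6730 µV.
RMS noise = LSB/√12 = 1.35 µV.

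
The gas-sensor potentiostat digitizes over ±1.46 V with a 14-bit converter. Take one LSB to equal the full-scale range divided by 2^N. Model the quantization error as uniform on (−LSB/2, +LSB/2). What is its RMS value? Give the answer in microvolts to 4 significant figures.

51.45 µV

The full-scale span is 1.46 − (-1.46) = 2.92 V.
LSB = 2.92 V / 2^14 = 178.223 µV.
V_rms = LSB/√12 = 178.223 µV / √12 = 51.45 µV.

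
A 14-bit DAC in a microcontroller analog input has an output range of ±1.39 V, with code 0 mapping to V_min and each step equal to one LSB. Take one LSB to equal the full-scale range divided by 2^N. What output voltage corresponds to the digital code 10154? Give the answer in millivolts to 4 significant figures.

Range = 1.39 − (-1.39) = 2.78 V. LSB = 2.78 V / 2^14.
V_out = V_min + code × LSB = -1.39 V + 10154 × 2.78 V / 16384
      = -1.39 + 1.72291 = 0.332908 V.

332.9 mV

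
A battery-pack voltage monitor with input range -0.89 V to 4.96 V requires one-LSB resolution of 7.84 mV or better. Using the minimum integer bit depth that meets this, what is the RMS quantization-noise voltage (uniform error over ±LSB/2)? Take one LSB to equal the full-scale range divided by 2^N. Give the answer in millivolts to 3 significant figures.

1.65 mV

Span: 4.96 V − (-0.89 V) = 5.85 V.
Required number of levels: 5.85/7.84 mV = 746.17; smallest N with 2^N ≥ that is 10.
Step size = 5.85/1024 V = 5.7129 mV.
V_rms = LSB/√12 = 1.65 mV.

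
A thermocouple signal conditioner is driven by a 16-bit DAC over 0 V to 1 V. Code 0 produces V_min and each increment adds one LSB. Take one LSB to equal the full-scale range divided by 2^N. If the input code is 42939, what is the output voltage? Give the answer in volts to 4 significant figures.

0.6552 V

Full-scale range = 1 V. LSB = 1 V / 2^16.
V_out = 0 + 42939 × (1/65536) V
      = 0 + 0.655197 = 0.655197 V.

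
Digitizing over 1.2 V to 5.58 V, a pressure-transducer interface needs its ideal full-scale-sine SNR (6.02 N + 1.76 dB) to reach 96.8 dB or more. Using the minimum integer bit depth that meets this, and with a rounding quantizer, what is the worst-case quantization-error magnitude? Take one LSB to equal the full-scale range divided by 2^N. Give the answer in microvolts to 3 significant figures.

33.4 µV

Range = 5.58 − (1.2) = 4.38 V.
N ≥ (96.8 − 1.76)/6.02 = 15.787 → N_min = 16.
LSB = 4.38 V ÷ 2^16 = 4.38/65536 V = 66.833 µV.
Max error for round-to-nearest is LSB/2 = 33.4 µV.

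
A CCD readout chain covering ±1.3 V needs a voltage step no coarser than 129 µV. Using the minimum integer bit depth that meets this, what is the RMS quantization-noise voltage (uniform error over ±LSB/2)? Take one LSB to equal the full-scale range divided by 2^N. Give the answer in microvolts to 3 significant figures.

Range = 1.3 − (-1.3) = 2.6 V.
Required number of levels: 2.6/129 µV = 20155; smallest N with 2^N ≥ that is 15.
LSB = 2.6 V ÷ 2^15 = 2.6/32768 V = 79.346 µV.
σ_q = LSB/√12 = 79.346 µV/3.4641 = 22.9 µV.

22.9 µV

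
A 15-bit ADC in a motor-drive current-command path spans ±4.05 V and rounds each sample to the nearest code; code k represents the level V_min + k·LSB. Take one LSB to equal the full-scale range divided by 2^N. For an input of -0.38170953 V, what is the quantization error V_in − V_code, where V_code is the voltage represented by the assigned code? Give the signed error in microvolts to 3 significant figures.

Span: 4.05 V − (-4.05 V) = 8.1 V. LSB = 8.1 V / 2^15 ≈ 247.2 µV.
(-0.38170953 − (-4.05)) / LSB = 3.66829047 × 32768/8.1 = 14839.8200. Nearest integer: k = 14840.
V_code = V_min + k × range/2^15 = -4.05 + 14840 × 8.1/32768 = -0.38166503906 V.
Error = V_in − V_code = -0.38170953 − (-0.38166503906) = −44.5 µV.

−44.5 µV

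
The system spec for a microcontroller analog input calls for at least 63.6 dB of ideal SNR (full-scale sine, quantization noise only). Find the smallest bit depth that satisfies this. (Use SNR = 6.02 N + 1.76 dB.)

Solving 6.02 N ≥ 63.6 − 1.76: N ≥ 10.272. Round up → N = 11.

11 bits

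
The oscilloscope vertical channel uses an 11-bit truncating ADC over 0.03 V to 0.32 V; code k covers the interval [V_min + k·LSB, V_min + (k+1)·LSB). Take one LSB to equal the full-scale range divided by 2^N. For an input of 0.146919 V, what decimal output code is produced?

The full-scale span is 0.32 − (0.03) = 0.29 V. LSB = 0.29 V / 2^11 ≈ 141.6 µV.
V_in − V_min = 0.146919 − (0.03) = 0.116919 V.
Divide by LSB: 0.116919 × 2048/0.29 = 825.6900.
Truncating gives code 825.

825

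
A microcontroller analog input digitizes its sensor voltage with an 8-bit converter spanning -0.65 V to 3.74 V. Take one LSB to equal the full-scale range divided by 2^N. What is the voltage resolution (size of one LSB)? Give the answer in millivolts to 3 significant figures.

17.1 mV

The full-scale span is 3.74 − (-0.65) = 4.39 V.
2^8 = 256 levels.
LSB = 4.39 V / 2^8 = 17.1 mV.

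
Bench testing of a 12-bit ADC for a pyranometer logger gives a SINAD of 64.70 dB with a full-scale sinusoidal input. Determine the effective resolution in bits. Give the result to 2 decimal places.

10.46 bits

ENOB = (64.70 − 1.76)/6.02 = 10.4551 bits.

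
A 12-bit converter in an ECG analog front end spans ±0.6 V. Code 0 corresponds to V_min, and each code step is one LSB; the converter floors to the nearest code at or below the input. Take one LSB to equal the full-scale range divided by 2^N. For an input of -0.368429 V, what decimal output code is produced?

Range = 0.6 − (-0.6) = 1.2 V. LSB = 1.2 V / 2^12 ≈ 293.0 µV.
V_in − V_min = -0.368429 − (-0.6) = 0.231571 V.
Divide by LSB: 0.231571 × 4096/1.2 = 790.4290.
Truncating gives code 790.

790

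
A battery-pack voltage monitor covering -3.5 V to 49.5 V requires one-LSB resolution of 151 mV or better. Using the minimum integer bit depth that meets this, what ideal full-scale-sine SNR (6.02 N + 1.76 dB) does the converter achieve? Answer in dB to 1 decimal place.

55.9 dB

Full-scale range = 49.5 V − (-3.5 V) = 53 V.
53 V / 151 mV = 351.0. Since 2^8 = 256 and 2^9 = 512, N = 9.
6.02(9) + 1.76 = 55.94 dB.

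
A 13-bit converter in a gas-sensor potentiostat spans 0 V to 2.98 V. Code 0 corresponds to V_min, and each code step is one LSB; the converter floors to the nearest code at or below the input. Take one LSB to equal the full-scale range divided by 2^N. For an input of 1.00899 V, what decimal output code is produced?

Span = 2.98 V. LSB = 2.98 V / 2^13 ≈ 363.8 µV.
(V_in − V_min) × 2^13/range = (1.00899 − (0)) × 8192/2.98 = 2773.707.
Floor → code = 2773.

2773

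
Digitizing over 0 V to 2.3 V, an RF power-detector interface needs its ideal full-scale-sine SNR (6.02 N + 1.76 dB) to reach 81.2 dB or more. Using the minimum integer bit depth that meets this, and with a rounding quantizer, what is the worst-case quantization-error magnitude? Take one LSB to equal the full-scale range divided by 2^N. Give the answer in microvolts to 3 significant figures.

70.2 µV

Span = 2.3 V.
N ≥ (81.2 − 1.76)/6.02 = 13.196 → N_min = 14.
One LSB is 2.3 V / 16384 = 140.38 µV.
|e|_max = LSB/2 = 70.2 µV.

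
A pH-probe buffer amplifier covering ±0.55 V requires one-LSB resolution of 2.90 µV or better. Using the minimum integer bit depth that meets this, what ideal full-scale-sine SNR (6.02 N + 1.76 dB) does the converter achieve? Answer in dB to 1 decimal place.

The full-scale span is 0.55 − (-0.55) = 1.1 V.
1.1 V / 2.90 µV = 379300. Since 2^18 = 262144 and 2^19 = 524288, N = 19.
SNR = 6.02 × 19 + 1.76 = 116.14 dB.

116.1 dB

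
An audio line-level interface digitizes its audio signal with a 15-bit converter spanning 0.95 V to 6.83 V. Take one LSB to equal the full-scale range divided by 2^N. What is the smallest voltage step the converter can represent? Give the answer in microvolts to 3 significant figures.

Full-scale range = 6.83 V − (0.95 V) = 5.88 V.
There are 2^15 = 32768 steps.
LSB = 5.88 V / 2^15 = 179 µV.

179 µV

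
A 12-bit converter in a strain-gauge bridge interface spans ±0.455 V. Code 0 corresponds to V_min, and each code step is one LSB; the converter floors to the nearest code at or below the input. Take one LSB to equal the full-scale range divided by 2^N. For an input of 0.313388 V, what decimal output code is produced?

3458

Range = 0.455 − (-0.455) = 0.91 V. LSB = 0.91 V / 2^12 ≈ 222.2 µV.
code = ⌊(V_in − V_min)/LSB⌋ = ⌊(V_in − V_min) × 2^12 / range⌋
     = ⌊(0.313388 − (-0.455)) × 4096 / 0.91⌋ = ⌊0.768388 × 4096/0.91⌋
     = ⌊3458.590⌋ = 3458.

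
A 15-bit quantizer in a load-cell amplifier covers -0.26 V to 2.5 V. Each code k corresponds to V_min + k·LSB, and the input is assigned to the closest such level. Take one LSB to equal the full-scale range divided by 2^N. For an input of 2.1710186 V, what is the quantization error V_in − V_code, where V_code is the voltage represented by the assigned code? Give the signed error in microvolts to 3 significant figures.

+15.2 µV

Range = 2.5 − (-0.26) = 2.76 V. LSB = 2.76 V / 2^15 ≈ 84.23 µV.
Position in LSBs: (2.1710186 − (-0.26)) × 32768/2.76 = 28862.1802; rounding gives k = 28862.
V_code = -0.26 + (28862/32768) × 2.76 = 2.1710034180 V.
Error = V_in − V_code = 2.1710186 − (2.1710034180) = +15.2 µV.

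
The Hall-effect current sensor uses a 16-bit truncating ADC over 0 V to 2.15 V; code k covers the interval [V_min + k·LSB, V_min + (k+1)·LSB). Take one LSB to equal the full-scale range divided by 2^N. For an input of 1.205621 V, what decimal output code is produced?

Span = 2.15 V. LSB = 2.15 V / 2^16 ≈ 32.81 µV.
code = ⌊(V_in − V_min)/LSB⌋ = ⌊(V_in − V_min) × 2^16 / range⌋
     = ⌊(1.205621 − (0)) × 65536 / 2.15⌋ = ⌊1.205621 × 65536/2.15⌋
     = ⌊36749.571⌋ = 36749.

36749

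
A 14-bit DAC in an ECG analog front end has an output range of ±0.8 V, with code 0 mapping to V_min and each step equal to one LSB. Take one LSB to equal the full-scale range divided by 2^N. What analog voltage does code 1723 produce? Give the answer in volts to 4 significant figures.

Range = 0.8 − (-0.8) = 1.6 V. LSB = 1.6 V / 2^14.
V_out = V_min + code × LSB = -0.8 V + 1723 × 1.6 V / 16384
      = -0.8 V + 0.168262 V = -0.631738 V.

-0.6317 V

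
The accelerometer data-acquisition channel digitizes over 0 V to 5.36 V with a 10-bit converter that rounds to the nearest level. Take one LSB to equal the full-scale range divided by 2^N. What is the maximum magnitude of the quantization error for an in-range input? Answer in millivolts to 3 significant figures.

2.62 mV

Span = 5.36 V.
Step size = 5.36/1024 V = 5.2344 mV.
|e|_max = LSB/2 = 2.62 mV.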